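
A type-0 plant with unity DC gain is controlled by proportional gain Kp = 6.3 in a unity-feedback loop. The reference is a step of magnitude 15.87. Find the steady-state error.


e_ss = R/(1 + Kp) = 15.87/(1 + 6.3) = 15.87/7.3000 = 2.1740

2.1740


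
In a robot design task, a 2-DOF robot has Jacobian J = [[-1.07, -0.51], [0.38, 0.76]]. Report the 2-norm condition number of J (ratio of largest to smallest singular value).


JJ^T eigenvalues: trace(JJ^T) = 2.1270, det(JJ^T) = det(J)^2 = 0.38365636
s_max^2 = (2.1270 + sqrt(2.98950356))/2 = 1.92800905
s_min^2 = (2.1270 - sqrt(2.98950356))/2 = 0.19899095
kappa = s_max/s_min = sqrt(1.92800905/0.19899095) = 3.1127

3.1127


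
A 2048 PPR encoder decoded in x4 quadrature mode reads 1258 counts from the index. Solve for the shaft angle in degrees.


angle = counts * 360 / (PPR*4) = 1258 * 360 / 8192 = 55.2832

55.2832 degrees


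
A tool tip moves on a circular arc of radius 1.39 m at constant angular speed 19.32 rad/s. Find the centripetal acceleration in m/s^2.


a_c = omega^2 * r = 19.32^2 * 1.39 = 518.8347

518.8347 m/s^2


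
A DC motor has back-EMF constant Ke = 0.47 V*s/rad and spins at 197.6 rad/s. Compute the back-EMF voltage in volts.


V_emf = Ke * omega = 0.47*197.6 = 92.8720

92.8720 V


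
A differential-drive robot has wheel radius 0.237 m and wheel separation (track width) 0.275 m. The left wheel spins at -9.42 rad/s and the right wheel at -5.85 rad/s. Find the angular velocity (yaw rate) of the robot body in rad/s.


omega = r*(wR - wL)/L = 0.237*(-5.85 - (-9.42))/0.275 = 3.0767

3.0767 rad/s


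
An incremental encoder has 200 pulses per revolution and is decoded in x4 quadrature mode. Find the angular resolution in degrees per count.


resolution = 360 / (PPR * 4) = 360 / 800 = 0.4500

0.4500 degrees


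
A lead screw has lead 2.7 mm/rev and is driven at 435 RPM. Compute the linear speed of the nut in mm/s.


v = lead * (RPM/60) = 2.7*435/60 = 19.5750

19.5750 mm/s


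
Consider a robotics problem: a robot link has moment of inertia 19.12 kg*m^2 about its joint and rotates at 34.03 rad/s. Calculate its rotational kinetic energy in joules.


KE = (1/2)*I*omega^2 = 0.5*19.12*34.03^2 = 11070.8710

11070.8710 J


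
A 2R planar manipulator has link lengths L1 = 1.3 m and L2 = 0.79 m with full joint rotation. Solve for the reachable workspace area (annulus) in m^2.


r_max = L1 + L2 = 2.0900, r_min = |L1 - L2| = 0.5100
A = pi*(r_max^2 - r_min^2) = pi*(4.3681 - 0.2601) = 12.9057

12.9057 m^2


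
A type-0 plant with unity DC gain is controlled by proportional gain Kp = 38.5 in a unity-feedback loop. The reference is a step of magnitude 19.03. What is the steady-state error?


e_ss = R/(1 + Kp) = 19.03/(1 + 38.5) = 19.03/39.5000 = 0.4818

0.4818


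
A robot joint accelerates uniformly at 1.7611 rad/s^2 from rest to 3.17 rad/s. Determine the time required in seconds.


t = delta_omega / alpha = 3.17 / 1.7611 = 1.8000

1.8000 s


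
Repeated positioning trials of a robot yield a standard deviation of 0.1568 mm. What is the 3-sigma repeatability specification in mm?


repeatability = 3*sigma = 3*0.1568 = 0.4704

0.4704 mm


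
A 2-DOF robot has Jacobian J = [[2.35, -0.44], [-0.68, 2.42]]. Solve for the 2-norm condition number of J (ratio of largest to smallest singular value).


JJ^T eigenvalues: trace(JJ^T) = 12.0349, det(JJ^T) = det(J)^2 = 29.02838884
s_max^2 = (12.0349 + sqrt(28.72526265))/2 = 8.69724769
s_min^2 = (12.0349 - sqrt(28.72526265))/2 = 3.33765231
kappa = s_max/s_min = sqrt(8.69724769/3.33765231) = 1.6142

1.6142


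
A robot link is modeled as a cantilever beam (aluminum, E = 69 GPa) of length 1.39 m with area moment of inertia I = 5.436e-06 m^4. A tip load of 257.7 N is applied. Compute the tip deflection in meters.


delta = F*L^3/(3*E*I) = 257.7*1.39^3/(3*6.900e+10*5.436e-06)
      = 692.0840163/1125252 = 6.1505e-04

6.1505e-04 m


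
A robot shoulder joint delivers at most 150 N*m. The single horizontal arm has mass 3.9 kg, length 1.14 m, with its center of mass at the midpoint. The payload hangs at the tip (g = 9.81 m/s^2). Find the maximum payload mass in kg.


tau_arm = m_arm*g*(L/2) = 3.9*9.81*1.14/2 = 21.8076 N*m
tau_payload = tau_max - tau_arm = 150 - 21.8076 = 128.1924
m_payload = tau_payload / (g*L) = 128.1924 / (9.81*1.14) = 11.4627

11.4627 kg


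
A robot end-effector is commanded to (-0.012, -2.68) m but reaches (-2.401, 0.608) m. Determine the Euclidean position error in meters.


dx = -2.401 - (-0.012) = -2.3890, dy = 0.608 - (-2.68) = 3.2880
err = sqrt(5.707321 + 10.810944) = 4.0643

4.0643 m


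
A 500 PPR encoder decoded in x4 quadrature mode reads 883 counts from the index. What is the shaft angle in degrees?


angle = counts * 360 / (PPR*4) = 883 * 360 / 2000 = 158.9400

158.9400 degrees


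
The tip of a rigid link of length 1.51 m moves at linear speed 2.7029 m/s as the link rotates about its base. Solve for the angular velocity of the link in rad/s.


omega = v / L = 2.7029 / 1.51 = 1.7900

1.7900 rad/s


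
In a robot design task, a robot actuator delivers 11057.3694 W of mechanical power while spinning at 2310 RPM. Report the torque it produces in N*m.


omega = 2310 * 2*pi/60 = 241.902634 rad/s
tau = P / omega = 11057.3694 / 241.902634 = 45.7100

45.7100 N*m


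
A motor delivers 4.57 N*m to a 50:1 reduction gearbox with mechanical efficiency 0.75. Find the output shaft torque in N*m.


tau_out = tau_in * N * eta = 4.57 * 50 * 0.75 = 171.3750

171.3750 N*m


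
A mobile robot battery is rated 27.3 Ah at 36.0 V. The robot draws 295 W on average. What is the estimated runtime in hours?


E = 27.3*36.0 = 982.8000 Wh
t = E/P = 982.8000/295 = 3.3315

3.3315 hours


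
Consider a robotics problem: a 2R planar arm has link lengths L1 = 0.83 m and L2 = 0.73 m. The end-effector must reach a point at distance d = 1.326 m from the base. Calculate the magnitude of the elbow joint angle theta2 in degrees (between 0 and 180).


cos(th2) = (d^2 - L1^2 - L2^2)/(2*L1*L2) = (1.326^2 - 0.83^2 - 0.73^2)/(2*0.83*0.73) = 0.44271002
th2 = acos(0.44271002) = 63.7231 deg

63.7231 degrees


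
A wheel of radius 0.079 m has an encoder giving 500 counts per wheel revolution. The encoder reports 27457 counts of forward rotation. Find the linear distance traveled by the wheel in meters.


revs = 27457/500 = 54.914000
d = revs * 2*pi*r = 54.914000 * 2*pi*0.079 = 27.2578

27.2578 m


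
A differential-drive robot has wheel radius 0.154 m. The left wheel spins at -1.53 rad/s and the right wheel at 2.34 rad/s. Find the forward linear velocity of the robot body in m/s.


v = r*(wR + wL)/2 = 0.154*(2.34 + -1.53)/2 = 0.0624

0.0624 m/s


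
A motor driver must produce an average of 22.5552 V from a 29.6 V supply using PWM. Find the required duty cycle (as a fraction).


D = V_avg/V_supply = 22.5552/29.6 = 0.7620

0.7620


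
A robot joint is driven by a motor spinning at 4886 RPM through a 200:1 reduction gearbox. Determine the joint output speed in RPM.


omega_joint = omega_motor / N = 4886 / 200 = 24.4300

24.4300 RPM


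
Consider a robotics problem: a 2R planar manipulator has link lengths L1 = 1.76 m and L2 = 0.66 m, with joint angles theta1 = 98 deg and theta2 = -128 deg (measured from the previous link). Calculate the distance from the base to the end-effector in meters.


x = L1*cos(th1) + L2*cos(th1+th2) = 0.326632
y = L1*sin(th1) + L2*sin(th1+th2) = 1.412872
d = sqrt(x^2 + y^2) = sqrt(0.106688 + 1.996207) = 1.4501

1.4501 m


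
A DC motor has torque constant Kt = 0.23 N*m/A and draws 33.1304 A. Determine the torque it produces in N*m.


tau = Kt * I = 0.23*33.1304 = 7.6200

7.6200 N*m


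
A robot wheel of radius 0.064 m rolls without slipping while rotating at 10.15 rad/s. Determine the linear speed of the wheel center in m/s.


v = omega * r = 10.15 * 0.064 = 0.6496

0.6496 m/s


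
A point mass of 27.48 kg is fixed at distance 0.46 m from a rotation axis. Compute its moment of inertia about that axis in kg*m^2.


I = m*r^2 = 27.48*0.46^2 = 5.8148

5.8148 kg*m^2


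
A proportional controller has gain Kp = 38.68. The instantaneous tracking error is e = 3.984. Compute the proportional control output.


u_P = Kp * e = 38.68 * 3.984 = 154.1011

154.1011


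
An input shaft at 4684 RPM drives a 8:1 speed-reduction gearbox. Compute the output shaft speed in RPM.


omega_out = omega_in / N = 4684 / 8 = 585.5000

585.5000 RPM


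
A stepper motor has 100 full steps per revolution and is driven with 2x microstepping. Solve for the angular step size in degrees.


step = 360/(100*2) = 360/200 = 1.8000

1.8000 degrees


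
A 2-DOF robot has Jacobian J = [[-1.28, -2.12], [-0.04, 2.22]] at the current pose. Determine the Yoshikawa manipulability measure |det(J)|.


det(J) = -1.28*2.22 - (-2.12)*(-0.04) = -2.9264
|det(J)| = 2.9264

2.9264


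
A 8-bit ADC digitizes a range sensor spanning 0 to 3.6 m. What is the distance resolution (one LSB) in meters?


res = range / 2^n = 3.6/2^8 = 3.6/256 = 0.0141

0.0141 m


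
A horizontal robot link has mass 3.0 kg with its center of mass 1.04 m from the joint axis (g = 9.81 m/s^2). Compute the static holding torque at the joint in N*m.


tau = m*g*L = 3.0 * 9.81 * 1.04 = 30.6072

30.6072 N*m


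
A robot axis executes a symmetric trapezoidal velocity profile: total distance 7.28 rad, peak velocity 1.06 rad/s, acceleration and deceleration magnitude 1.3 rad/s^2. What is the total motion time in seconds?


t_acc = v/a = 1.06/1.3 = 0.815385 s
d_acc = v^2/(2a) = 0.432154 rad (each ramp)
d_cruise = 7.28 - 2*0.432154 = 6.415692 rad
t_cruise = 6.415692/1.06 = 6.052540 s
t_total = 2*0.815385 + 6.052540 = 7.6833

7.6833 s


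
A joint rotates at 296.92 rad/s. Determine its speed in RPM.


RPM = 296.92 * 60/(2*pi) = 2835.3771

2835.3771 RPM


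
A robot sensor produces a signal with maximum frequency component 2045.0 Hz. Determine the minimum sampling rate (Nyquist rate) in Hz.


f_s,min = 2*f_max = 2*2045.0 = 4090.0000

4090.0000 Hz


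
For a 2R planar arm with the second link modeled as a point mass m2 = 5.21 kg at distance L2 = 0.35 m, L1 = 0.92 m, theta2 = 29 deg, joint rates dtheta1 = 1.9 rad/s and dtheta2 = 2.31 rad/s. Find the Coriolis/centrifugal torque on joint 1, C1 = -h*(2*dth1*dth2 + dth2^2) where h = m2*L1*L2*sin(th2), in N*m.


h = m2*L1*L2*sin(th2) = 5.21*0.92*0.35*sin(29 deg) = 0.813326
C1 = -h*(2*1.9*2.31 + 2.31^2) = -0.813326*14.1141 = -11.4794

-11.4794 N*m


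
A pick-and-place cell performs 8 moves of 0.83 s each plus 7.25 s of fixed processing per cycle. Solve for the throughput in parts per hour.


T_cycle = 8*0.83 + 7.25 = 13.8900 s
rate = 3600/T = 259.1793

259.1793 parts/hour


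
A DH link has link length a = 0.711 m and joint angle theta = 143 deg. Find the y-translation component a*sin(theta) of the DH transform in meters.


a*sin(theta) = 0.711*sin(143 deg) = 0.4279

0.4279 m


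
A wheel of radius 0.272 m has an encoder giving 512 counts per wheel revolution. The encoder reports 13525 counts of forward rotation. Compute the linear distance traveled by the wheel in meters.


revs = 13525/512 = 26.416016
d = revs * 2*pi*r = 26.416016 * 2*pi*0.272 = 45.1457

45.1457 m


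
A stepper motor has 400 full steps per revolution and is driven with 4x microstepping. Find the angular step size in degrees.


step = 360/(400*4) = 360/1600 = 0.2250

0.2250 degrees


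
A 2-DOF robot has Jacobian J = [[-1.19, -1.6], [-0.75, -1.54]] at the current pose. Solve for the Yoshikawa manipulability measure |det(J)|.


det(J) = -1.19*-1.54 - (-1.6)*(-0.75) = 0.6326
|det(J)| = 0.6326

0.6326


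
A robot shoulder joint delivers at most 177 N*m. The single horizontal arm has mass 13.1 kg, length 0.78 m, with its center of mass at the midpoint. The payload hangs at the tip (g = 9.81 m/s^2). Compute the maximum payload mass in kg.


tau_arm = m_arm*g*(L/2) = 13.1*9.81*0.78/2 = 50.1193 N*m
tau_payload = tau_max - tau_arm = 177 - 50.1193 = 126.8807
m_payload = tau_payload / (g*L) = 126.8807 / (9.81*0.78) = 16.5818

16.5818 kg


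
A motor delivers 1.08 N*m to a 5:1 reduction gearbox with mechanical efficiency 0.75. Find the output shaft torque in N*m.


tau_out = tau_in * N * eta = 1.08 * 5 * 0.75 = 4.0500

4.0500 N*m


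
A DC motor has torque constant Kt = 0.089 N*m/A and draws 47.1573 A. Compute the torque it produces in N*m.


tau = Kt * I = 0.089*47.1573 = 4.1970

4.1970 N*m


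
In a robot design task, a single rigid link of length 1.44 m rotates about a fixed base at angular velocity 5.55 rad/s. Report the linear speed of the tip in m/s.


v = L*omega = 1.44 * 5.55 = 7.9920

7.9920 m/s


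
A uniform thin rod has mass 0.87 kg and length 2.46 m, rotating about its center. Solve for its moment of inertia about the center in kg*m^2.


I = (1/12)*m*L^2 = (1/12)*0.87*2.46^2 = 0.4387

0.4387 kg*m^2


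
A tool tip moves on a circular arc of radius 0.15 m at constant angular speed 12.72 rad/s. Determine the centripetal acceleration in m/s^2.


a_c = omega^2 * r = 12.72^2 * 0.15 = 24.2698

24.2698 m/s^2


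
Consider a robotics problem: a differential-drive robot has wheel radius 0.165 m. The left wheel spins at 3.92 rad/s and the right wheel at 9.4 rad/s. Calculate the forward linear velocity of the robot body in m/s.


v = r*(wR + wL)/2 = 0.165*(9.4 + 3.92)/2 = 1.0989

1.0989 m/s


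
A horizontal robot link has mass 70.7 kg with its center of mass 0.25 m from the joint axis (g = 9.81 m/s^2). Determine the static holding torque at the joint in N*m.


tau = m*g*L = 70.7 * 9.81 * 0.25 = 173.3918

173.3918 N*m


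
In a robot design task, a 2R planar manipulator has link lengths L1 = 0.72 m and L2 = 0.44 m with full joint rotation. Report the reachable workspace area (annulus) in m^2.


r_max = L1 + L2 = 1.1600, r_min = |L1 - L2| = 0.2800
A = pi*(r_max^2 - r_min^2) = pi*(1.3456 - 0.0784) = 3.9810

3.9810 m^2


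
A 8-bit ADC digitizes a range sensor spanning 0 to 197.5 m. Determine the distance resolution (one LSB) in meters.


res = range / 2^n = 197.5/2^8 = 197.5/256 = 0.7715

0.7715 m


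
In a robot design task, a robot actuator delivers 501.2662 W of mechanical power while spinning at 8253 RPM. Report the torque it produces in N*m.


omega = 8253 * 2*pi/60 = 864.252139 rad/s
tau = P / omega = 501.2662 / 864.252139 = 0.5800

0.5800 N*m


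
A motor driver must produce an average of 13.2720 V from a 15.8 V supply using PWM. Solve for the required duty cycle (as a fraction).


D = V_avg/V_supply = 13.2720/15.8 = 0.8400

0.8400


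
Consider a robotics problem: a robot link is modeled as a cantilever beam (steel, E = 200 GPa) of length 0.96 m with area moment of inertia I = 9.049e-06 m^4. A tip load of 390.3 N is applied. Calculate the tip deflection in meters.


delta = F*L^3/(3*E*I) = 390.3*0.96^3/(3*2.000e+11*9.049e-06)
      = 345.3124608/5429400 = 6.3600e-05

6.3600e-05 m


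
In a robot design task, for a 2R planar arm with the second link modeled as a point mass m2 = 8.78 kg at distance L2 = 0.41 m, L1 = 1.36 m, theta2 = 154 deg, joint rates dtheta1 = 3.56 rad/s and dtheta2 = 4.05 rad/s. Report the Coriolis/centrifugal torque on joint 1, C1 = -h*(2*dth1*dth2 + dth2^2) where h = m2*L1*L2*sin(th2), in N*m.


h = m2*L1*L2*sin(th2) = 8.78*1.36*0.41*sin(154 deg) = 2.146146
C1 = -h*(2*3.56*4.05 + 4.05^2) = -2.146146*45.2385 = -97.0884

-97.0884 N*m


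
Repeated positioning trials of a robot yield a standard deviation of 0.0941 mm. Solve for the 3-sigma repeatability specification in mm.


repeatability = 3*sigma = 3*0.0941 = 0.2823

0.2823 mm


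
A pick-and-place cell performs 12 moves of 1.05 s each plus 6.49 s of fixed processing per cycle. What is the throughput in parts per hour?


T_cycle = 12*1.05 + 6.49 = 19.0900 s
rate = 3600/T = 188.5804

188.5804 parts/hour


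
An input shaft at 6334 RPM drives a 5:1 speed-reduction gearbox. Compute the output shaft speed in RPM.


omega_out = omega_in / N = 6334 / 5 = 1266.8000

1266.8000 RPM


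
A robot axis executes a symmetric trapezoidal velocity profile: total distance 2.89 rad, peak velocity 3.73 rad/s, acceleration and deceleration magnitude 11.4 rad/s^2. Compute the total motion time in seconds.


t_acc = v/a = 3.73/11.4 = 0.327193 s
d_acc = v^2/(2a) = 0.610215 rad (each ramp)
d_cruise = 2.89 - 2*0.610215 = 1.669570 rad
t_cruise = 1.669570/3.73 = 0.447606 s
t_total = 2*0.327193 + 0.447606 = 1.1020

1.1020 s


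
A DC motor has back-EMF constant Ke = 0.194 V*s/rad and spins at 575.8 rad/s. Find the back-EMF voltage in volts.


V_emf = Ke * omega = 0.194*575.8 = 111.7052

111.7052 V


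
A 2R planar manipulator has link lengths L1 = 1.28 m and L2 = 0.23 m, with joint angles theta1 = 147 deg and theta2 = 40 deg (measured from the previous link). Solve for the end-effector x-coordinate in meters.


x = L1*cos(th1) + L2*cos(th1+th2) = 1.28*cos(147 deg) + 0.23*cos(187 deg) = -1.3018

-1.3018 m


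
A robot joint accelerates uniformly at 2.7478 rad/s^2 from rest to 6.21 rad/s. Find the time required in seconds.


t = delta_omega / alpha = 6.21 / 2.7478 = 2.2600

2.2600 s


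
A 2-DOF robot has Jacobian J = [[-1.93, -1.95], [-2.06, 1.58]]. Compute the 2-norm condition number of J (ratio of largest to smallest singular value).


JJ^T eigenvalues: trace(JJ^T) = 14.2674, det(JJ^T) = det(J)^2 = 49.93400896
s_max^2 = (14.2674 + sqrt(3.82266692))/2 = 8.11128208
s_min^2 = (14.2674 - sqrt(3.82266692))/2 = 6.15611792
kappa = s_max/s_min = sqrt(8.11128208/6.15611792) = 1.1479

1.1479


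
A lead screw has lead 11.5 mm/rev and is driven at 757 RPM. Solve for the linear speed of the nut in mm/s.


v = lead * (RPM/60) = 11.5*757/60 = 145.0917

145.0917 mm/s


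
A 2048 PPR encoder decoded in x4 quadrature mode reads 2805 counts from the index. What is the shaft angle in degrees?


angle = counts * 360 / (PPR*4) = 2805 * 360 / 8192 = 123.2666

123.2666 degrees


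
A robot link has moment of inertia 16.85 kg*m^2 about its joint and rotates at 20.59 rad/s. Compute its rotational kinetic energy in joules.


KE = (1/2)*I*omega^2 = 0.5*16.85*20.59^2 = 3571.7627

3571.7627 J


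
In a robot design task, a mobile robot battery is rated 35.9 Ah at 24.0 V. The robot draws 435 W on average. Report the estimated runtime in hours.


E = 35.9*24.0 = 861.6000 Wh
t = E/P = 861.6000/435 = 1.9807

1.9807 hours


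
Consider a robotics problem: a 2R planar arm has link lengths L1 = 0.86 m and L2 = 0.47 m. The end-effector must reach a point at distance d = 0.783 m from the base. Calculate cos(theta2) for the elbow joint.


cos(th2) = (d^2 - L1^2 - L2^2)/(2*L1*L2) = (0.783^2 - 0.86^2 - 0.47^2)/(2*0.86*0.47) = -0.4298

-0.4298


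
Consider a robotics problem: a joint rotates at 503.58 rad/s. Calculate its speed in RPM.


RPM = 503.58 * 60/(2*pi) = 4808.8348

4808.8348 RPM


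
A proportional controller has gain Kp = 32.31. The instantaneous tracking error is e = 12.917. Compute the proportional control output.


u_P = Kp * e = 32.31 * 12.917 = 417.3483

417.3483


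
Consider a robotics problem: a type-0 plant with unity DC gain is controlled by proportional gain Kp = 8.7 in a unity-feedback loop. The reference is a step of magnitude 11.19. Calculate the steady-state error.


e_ss = R/(1 + Kp) = 11.19/(1 + 8.7) = 11.19/9.7000 = 1.1536

1.1536


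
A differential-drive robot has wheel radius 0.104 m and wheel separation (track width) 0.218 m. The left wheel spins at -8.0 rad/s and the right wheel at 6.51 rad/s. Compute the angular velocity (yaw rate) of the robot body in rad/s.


omega = r*(wR - wL)/L = 0.104*(6.51 - (-8.0))/0.218 = 6.9222

6.9222 rad/s


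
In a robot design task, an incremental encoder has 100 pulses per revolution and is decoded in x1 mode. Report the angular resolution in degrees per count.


resolution = 360 / (PPR * 1) = 360 / 100 = 3.6000

3.6000 degrees


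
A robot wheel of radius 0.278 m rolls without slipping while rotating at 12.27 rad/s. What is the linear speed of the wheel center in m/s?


v = omega * r = 12.27 * 0.278 = 3.4111

3.4111 m/s


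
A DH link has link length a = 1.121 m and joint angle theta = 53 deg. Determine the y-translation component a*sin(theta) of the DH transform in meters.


a*sin(theta) = 1.121*sin(53 deg) = 0.8953

0.8953 m


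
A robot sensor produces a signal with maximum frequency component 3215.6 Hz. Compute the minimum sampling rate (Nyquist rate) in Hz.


f_s,min = 2*f_max = 2*3215.6 = 6431.2000

6431.2000 Hz


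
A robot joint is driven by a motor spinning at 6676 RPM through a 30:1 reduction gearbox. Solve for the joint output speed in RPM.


omega_joint = omega_motor / N = 6676 / 30 = 222.5333

222.5333 RPM


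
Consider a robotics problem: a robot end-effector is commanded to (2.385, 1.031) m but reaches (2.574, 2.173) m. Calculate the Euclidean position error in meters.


dx = 2.574 - (2.385) = 0.1890, dy = 2.173 - (1.031) = 1.1420
err = sqrt(0.035721 + 1.304164) = 1.1575

1.1575 m


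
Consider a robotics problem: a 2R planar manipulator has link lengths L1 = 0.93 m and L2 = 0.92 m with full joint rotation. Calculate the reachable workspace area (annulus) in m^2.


r_max = L1 + L2 = 1.8500, r_min = |L1 - L2| = 0.0100
A = pi*(r_max^2 - r_min^2) = pi*(3.4225 - 0.0001) = 10.7518

10.7518 m^2


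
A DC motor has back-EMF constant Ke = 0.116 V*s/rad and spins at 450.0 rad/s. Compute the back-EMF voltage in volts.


V_emf = Ke * omega = 0.116*450.0 = 52.2000

52.2000 V


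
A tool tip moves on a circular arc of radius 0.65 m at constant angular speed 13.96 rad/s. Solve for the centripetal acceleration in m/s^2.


a_c = omega^2 * r = 13.96^2 * 0.65 = 126.6730

126.6730 m/s^2


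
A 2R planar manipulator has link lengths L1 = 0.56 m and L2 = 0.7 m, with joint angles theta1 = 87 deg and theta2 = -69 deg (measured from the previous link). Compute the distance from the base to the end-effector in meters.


x = L1*cos(th1) + L2*cos(th1+th2) = 0.695048
y = L1*sin(th1) + L2*sin(th1+th2) = 0.775544
d = sqrt(x^2 + y^2) = sqrt(0.483092 + 0.601468) = 1.0414

1.0414 m


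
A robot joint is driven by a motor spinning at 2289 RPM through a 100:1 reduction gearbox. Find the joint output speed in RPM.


omega_joint = omega_motor / N = 2289 / 100 = 22.8900

22.8900 RPM


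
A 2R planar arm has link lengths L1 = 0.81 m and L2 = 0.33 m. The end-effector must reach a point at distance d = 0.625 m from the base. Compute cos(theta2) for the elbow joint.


cos(th2) = (d^2 - L1^2 - L2^2)/(2*L1*L2) = (0.625^2 - 0.81^2 - 0.33^2)/(2*0.81*0.33) = -0.7003

-0.7003


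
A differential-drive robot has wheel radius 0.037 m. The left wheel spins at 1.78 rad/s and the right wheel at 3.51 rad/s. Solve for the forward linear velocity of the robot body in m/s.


v = r*(wR + wL)/2 = 0.037*(3.51 + 1.78)/2 = 0.0979

0.0979 m/s


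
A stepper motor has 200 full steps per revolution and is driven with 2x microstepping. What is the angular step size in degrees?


step = 360/(200*2) = 360/400 = 0.9000

0.9000 degrees


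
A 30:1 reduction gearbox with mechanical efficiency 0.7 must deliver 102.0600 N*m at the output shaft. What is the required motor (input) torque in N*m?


tau_in = tau_out / (N * eta) = 102.0600 / (30 * 0.7) = 4.8600

4.8600 N*m


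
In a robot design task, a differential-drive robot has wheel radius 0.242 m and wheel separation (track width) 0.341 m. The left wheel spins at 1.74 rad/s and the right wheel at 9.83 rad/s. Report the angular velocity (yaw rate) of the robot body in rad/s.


omega = r*(wR - wL)/L = 0.242*(9.83 - (1.74))/0.341 = 5.7413

5.7413 rad/s


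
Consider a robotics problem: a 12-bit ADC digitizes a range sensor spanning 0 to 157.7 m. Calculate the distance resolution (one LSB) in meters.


res = range / 2^n = 157.7/2^12 = 157.7/4096 = 0.0385

0.0385 m


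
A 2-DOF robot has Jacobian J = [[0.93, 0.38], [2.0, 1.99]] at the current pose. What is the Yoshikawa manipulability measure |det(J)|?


det(J) = 0.93*1.99 - (0.38)*(2.0) = 1.0907
|det(J)| = 1.0907

1.0907


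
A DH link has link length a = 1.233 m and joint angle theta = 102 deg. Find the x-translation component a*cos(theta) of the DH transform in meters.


a*cos(theta) = 1.233*cos(102 deg) = -0.2564

-0.2564 m


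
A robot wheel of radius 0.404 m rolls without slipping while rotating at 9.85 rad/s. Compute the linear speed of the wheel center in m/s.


v = omega * r = 9.85 * 0.404 = 3.9794

3.9794 m/s


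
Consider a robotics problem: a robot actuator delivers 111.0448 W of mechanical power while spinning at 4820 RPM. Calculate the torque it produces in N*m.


omega = 4820 * 2*pi/60 = 504.749220 rad/s
tau = P / omega = 111.0448 / 504.749220 = 0.2200

0.2200 N*m


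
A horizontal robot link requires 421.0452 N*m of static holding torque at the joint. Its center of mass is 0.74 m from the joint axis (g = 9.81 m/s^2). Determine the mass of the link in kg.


m = tau / (g*L) = 421.0452 / (9.81 * 0.74) = 58.0000

58.0000 kg


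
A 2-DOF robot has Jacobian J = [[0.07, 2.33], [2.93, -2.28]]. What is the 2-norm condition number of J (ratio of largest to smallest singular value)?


JJ^T eigenvalues: trace(JJ^T) = 19.2171, det(JJ^T) = det(J)^2 = 48.81118225
s_max^2 = (19.2171 + sqrt(174.05220341))/2 = 16.20499229
s_min^2 = (19.2171 - sqrt(174.05220341))/2 = 3.01210771
kappa = s_max/s_min = sqrt(16.20499229/3.01210771) = 2.3195

2.3195


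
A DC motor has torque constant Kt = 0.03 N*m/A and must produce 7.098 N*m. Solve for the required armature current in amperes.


I = tau / Kt = 7.098/0.03 = 236.6000

236.6000 A


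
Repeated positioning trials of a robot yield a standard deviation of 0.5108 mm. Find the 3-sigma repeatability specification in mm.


repeatability = 3*sigma = 3*0.5108 = 1.5324

1.5324 mm


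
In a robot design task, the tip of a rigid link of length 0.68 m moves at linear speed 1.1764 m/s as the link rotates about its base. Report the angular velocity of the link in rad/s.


omega = v / L = 1.1764 / 0.68 = 1.7300

1.7300 rad/s


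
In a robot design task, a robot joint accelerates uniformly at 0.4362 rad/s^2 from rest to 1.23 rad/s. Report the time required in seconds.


t = delta_omega / alpha = 1.23 / 0.4362 = 2.8198

2.8198 s


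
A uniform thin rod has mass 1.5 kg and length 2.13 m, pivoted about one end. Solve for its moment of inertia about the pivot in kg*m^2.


I = (1/3)*m*L^2 = (1/3)*1.5*2.13^2 = 2.2684

2.2684 kg*m^2


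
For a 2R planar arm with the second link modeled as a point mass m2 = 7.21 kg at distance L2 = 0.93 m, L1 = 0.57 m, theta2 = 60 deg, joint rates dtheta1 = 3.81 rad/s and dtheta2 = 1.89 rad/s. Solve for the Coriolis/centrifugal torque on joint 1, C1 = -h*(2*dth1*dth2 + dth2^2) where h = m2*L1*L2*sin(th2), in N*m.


h = m2*L1*L2*sin(th2) = 7.21*0.57*0.93*sin(60 deg) = 3.309967
C1 = -h*(2*3.81*1.89 + 1.89^2) = -3.309967*17.9739 = -59.4930

-59.4930 N*m


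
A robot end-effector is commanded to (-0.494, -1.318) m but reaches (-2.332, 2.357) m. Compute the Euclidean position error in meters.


dx = -2.332 - (-0.494) = -1.8380, dy = 2.357 - (-1.318) = 3.6750
err = sqrt(3.378244 + 13.505625) = 4.1090

4.1090 m


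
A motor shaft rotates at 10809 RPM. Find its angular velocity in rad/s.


omega = 10809 * 2*pi/60 = 1131.9158

1131.9158 rad/s


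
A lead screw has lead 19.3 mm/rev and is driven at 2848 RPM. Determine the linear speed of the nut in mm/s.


v = lead * (RPM/60) = 19.3*2848/60 = 916.1067

916.1067 mm/s


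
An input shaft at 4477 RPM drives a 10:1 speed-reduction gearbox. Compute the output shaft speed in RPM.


omega_out = omega_in / N = 4477 / 10 = 447.7000

447.7000 RPM


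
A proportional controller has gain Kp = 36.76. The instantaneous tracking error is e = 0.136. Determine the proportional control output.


u_P = Kp * e = 36.76 * 0.136 = 4.9994

4.9994


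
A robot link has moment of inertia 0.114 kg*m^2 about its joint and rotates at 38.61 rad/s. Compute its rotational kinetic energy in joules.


KE = (1/2)*I*omega^2 = 0.5*0.114*38.61^2 = 84.9717

84.9717 J


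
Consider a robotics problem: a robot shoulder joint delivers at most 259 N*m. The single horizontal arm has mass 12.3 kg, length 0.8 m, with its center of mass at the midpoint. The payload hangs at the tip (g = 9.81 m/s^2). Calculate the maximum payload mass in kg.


tau_arm = m_arm*g*(L/2) = 12.3*9.81*0.8/2 = 48.2652 N*m
tau_payload = tau_max - tau_arm = 259 - 48.2652 = 210.7348
m_payload = tau_payload / (g*L) = 210.7348 / (9.81*0.8) = 26.8520

26.8520 kg


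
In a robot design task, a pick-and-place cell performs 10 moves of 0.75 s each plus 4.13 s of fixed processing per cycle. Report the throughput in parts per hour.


T_cycle = 10*0.75 + 4.13 = 11.6300 s
rate = 3600/T = 309.5443

309.5443 parts/hour


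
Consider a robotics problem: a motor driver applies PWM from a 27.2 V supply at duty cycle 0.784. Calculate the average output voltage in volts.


V_avg = V_supply * D = 27.2*0.784 = 21.3248

21.3248 V


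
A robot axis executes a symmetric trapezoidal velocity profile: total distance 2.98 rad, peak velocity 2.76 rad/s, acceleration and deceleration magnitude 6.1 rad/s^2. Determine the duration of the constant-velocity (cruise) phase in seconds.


t_acc = v/a = 0.452459 s, d_acc = v^2/(2a) = 0.624393 rad each
d_cruise = 2.98 - 2*0.624393 = 1.731214 rad
t_cruise = d_cruise/v = 1.731214/2.76 = 0.6273

0.6273 s


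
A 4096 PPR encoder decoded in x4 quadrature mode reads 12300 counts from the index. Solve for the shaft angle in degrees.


angle = counts * 360 / (PPR*4) = 12300 * 360 / 16384 = 270.2637

270.2637 degrees


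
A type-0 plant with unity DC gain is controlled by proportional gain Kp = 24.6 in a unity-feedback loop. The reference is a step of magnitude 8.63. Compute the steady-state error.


e_ss = R/(1 + Kp) = 8.63/(1 + 24.6) = 8.63/25.6000 = 0.3371

0.3371


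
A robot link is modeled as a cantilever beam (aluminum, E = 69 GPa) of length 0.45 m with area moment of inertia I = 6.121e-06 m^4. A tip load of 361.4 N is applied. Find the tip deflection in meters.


delta = F*L^3/(3*E*I) = 361.4*0.45^3/(3*6.900e+10*6.121e-06)
      = 32.932575/1267047 = 2.5992e-05

2.5992e-05 m


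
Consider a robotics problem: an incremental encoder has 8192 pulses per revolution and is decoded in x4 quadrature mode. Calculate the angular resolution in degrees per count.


resolution = 360 / (PPR * 4) = 360 / 32768 = 0.0110

0.0110 degrees


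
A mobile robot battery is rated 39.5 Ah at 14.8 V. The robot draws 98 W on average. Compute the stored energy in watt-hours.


E = capacity * V = 39.5*14.8 = 584.6000

584.6000 Wh


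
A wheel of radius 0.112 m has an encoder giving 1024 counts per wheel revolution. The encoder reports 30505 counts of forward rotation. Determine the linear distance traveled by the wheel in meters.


revs = 30505/1024 = 29.790039
d = revs * 2*pi*r = 29.790039 * 2*pi*0.112 = 20.9637

20.9637 m


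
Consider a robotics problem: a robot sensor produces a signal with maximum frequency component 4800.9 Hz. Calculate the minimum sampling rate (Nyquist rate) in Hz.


f_s,min = 2*f_max = 2*4800.9 = 9601.8000

9601.8000 Hz


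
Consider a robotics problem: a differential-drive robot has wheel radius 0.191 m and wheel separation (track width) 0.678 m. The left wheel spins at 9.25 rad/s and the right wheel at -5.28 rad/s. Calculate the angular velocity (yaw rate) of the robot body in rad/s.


omega = r*(wR - wL)/L = 0.191*(-5.28 - (9.25))/0.678 = -4.0933

-4.0933 rad/s


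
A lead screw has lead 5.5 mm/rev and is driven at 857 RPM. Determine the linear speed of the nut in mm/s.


v = lead * (RPM/60) = 5.5*857/60 = 78.5583

78.5583 mm/s


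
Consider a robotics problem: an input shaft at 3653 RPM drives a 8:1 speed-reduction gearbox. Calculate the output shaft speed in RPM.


omega_out = omega_in / N = 3653 / 8 = 456.6250

456.6250 RPM


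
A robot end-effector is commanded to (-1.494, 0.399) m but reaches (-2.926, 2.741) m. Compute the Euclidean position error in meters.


dx = -2.926 - (-1.494) = -1.4320, dy = 2.741 - (0.399) = 2.3420
err = sqrt(2.050624 + 5.484964) = 2.7451

2.7451 m


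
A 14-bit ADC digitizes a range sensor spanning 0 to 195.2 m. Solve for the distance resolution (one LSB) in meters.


res = range / 2^n = 195.2/2^14 = 195.2/16384 = 0.0119

0.0119 m


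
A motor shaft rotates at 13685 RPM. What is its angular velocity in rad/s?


omega = 13685 * 2*pi/60 = 1433.0898

1433.0898 rad/s


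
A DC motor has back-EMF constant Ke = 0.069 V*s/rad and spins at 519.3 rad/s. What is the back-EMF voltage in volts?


V_emf = Ke * omega = 0.069*519.3 = 35.8317

35.8317 V


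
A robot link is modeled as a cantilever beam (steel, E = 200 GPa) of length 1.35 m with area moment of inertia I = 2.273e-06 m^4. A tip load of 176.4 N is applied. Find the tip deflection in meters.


delta = F*L^3/(3*E*I) = 176.4*1.35^3/(3*2.000e+11*2.273e-06)
      = 434.01015/1363800 = 3.1824e-04

3.1824e-04 m


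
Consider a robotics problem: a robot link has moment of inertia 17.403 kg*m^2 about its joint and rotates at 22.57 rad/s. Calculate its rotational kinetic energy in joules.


KE = (1/2)*I*omega^2 = 0.5*17.403*22.57^2 = 4432.5867

4432.5867 J


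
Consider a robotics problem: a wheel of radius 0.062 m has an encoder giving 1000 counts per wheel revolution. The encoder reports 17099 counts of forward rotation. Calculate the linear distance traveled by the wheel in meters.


revs = 17099/1000 = 17.099000
d = revs * 2*pi*r = 17.099000 * 2*pi*0.062 = 6.6610

6.6610 m


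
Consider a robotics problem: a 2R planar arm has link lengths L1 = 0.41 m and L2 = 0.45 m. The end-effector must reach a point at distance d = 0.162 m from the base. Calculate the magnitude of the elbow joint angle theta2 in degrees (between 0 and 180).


cos(th2) = (d^2 - L1^2 - L2^2)/(2*L1*L2) = (0.162^2 - 0.41^2 - 0.45^2)/(2*0.41*0.45) = -0.93321409
th2 = acos(-0.93321409) = 158.9415 deg

158.9415 degrees


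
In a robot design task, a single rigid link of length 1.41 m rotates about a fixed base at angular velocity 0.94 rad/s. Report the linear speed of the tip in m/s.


v = L*omega = 1.41 * 0.94 = 1.3254

1.3254 m/s


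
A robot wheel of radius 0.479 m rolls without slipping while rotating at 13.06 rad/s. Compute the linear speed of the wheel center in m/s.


v = omega * r = 13.06 * 0.479 = 6.2557

6.2557 m/s


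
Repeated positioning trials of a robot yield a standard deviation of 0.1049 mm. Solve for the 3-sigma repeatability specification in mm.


repeatability = 3*sigma = 3*0.1049 = 0.3147

0.3147 mm


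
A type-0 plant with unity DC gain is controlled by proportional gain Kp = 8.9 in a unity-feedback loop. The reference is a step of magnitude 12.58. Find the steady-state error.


e_ss = R/(1 + Kp) = 12.58/(1 + 8.9) = 12.58/9.9000 = 1.2707

1.2707


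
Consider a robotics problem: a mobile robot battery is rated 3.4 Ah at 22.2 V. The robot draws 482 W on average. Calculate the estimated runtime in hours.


E = 3.4*22.2 = 75.4800 Wh
t = E/P = 75.4800/482 = 0.1566

0.1566 hours


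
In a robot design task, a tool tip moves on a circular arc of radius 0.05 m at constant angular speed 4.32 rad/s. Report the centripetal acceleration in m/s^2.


a_c = omega^2 * r = 4.32^2 * 0.05 = 0.9331

0.9331 m/s^2


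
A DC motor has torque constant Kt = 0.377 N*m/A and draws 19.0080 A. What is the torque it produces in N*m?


tau = Kt * I = 0.377*19.0080 = 7.1660

7.1660 N*m


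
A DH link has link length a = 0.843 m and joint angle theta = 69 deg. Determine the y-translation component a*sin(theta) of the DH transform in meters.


a*sin(theta) = 0.843*sin(69 deg) = 0.7870

0.7870 m


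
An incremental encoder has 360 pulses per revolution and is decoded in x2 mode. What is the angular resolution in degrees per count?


resolution = 360 / (PPR * 2) = 360 / 720 = 0.5000

0.5000 degrees


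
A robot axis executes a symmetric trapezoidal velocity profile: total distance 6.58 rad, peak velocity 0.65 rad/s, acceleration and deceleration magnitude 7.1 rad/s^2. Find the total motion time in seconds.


t_acc = v/a = 0.65/7.1 = 0.091549 s
d_acc = v^2/(2a) = 0.029754 rad (each ramp)
d_cruise = 6.58 - 2*0.029754 = 6.520492 rad
t_cruise = 6.520492/0.65 = 10.031526 s
t_total = 2*0.091549 + 10.031526 = 10.2146

10.2146 s


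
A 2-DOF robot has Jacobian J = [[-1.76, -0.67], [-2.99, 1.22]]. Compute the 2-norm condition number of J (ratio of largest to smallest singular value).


JJ^T eigenvalues: trace(JJ^T) = 13.9750, det(JJ^T) = det(J)^2 = 17.22665025
s_max^2 = (13.9750 + sqrt(126.39402400))/2 = 12.60875484
s_min^2 = (13.9750 - sqrt(126.39402400))/2 = 1.36624516
kappa = s_max/s_min = sqrt(12.60875484/1.36624516) = 3.0379

3.0379


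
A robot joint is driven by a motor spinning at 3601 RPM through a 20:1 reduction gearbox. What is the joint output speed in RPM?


omega_joint = omega_motor / N = 3601 / 20 = 180.0500

180.0500 RPM


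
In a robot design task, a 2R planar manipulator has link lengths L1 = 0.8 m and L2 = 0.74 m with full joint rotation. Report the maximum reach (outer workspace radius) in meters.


r_max = L1 + L2 = 0.8 + 0.74 = 1.5400

1.5400 m


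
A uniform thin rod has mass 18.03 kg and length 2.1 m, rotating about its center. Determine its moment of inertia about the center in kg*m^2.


I = (1/12)*m*L^2 = (1/12)*18.03*2.1^2 = 6.6260

6.6260 kg*m^2


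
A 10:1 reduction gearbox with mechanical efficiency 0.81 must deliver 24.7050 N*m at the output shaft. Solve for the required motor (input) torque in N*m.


tau_in = tau_out / (N * eta) = 24.7050 / (10 * 0.81) = 3.0500

3.0500 N*m


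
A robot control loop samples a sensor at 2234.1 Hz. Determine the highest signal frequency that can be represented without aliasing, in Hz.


f_max = f_s/2 = 2234.1/2 = 1117.0500

1117.0500 Hz


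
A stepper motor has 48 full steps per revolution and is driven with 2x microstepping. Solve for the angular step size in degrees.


step = 360/(48*2) = 360/96 = 3.7500

3.7500 degrees


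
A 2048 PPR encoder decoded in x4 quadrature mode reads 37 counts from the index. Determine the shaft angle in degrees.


angle = counts * 360 / (PPR*4) = 37 * 360 / 8192 = 1.6260

1.6260 degrees


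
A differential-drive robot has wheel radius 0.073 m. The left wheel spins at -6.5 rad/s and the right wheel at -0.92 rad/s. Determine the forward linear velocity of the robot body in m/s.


v = r*(wR + wL)/2 = 0.073*(-0.92 + -6.5)/2 = -0.2708

-0.2708 m/s


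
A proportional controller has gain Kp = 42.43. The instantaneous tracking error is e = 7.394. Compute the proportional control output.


u_P = Kp * e = 42.43 * 7.394 = 313.7274

313.7274


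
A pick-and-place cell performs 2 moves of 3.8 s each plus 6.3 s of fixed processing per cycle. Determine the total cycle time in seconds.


T = 2*3.8 + 6.3 = 13.9000

13.9000 s


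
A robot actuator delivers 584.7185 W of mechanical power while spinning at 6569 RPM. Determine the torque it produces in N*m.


omega = 6569 * 2*pi/60 = 687.904071 rad/s
tau = P / omega = 584.7185 / 687.904071 = 0.8500

0.8500 N*m


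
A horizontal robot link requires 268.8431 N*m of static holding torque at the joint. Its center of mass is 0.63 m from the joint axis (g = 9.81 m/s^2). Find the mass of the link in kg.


m = tau / (g*L) = 268.8431 / (9.81 * 0.63) = 43.5000

43.5000 kg
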